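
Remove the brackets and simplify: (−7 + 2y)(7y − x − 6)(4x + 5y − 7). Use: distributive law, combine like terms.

(−7 + 2y)(7y − x − 6)(4x + 5y − 7)
= (−49y + 7x + 42 + 14y^2 − 2xy − 12y)(4x + 5y − 7)    [distributive law]
= (−61y + 7x + 42 + 14y^2 − 2xy)(4x + 5y − 7)    [combine like terms]
= −244xy − 305y^2 + 427y + 28x^2 + 35xy − 49x + 168x + 210y − 294 + 56xy^2 + 70y^3 − 98y^2 − 8x^2y − 10xy^2 + 14xy    [distributive law]
= −195xy − 403y^2 + 637y + 28x^2 + 119x − 294 + 46xy^2 + 70y^3 − 8x^2y    [combine like terms]

−195xy − 403y^2 + 637y + 28x^2 + 119x − 294 + 46xy^2 + 70y^3 − 8x^2y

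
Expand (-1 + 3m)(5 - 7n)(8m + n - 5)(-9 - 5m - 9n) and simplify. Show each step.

910m - 505m^2 - 349mn + 135n + 297n^2 - 225 - 448m^2n - 1430mn^2 - 63n^3 - 600m^3 + 840m^3n + 1617m^2n^2 + 189mn^3

(-1 + 3m)(5 - 7n)(8m + n - 5)(-9 - 5m - 9n)
= (-5 + 7n + 15m - 21mn)(8m + n - 5)(-9 - 5m - 9n)    [distributive law]
= (-40m - 5n + 25 + 56mn + 7n^2 - 35n + 120m^2 + 15mn - 75m - 168m^2n - 21mn^2 + 105mn)(-9 - 5m - 9n)    [distributive law]
= (-115m - 40n + 25 + 176mn + 7n^2 + 120m^2 - 168m^2n - 21mn^2)(-9 - 5m - 9n)    [combine like terms]
= 1035m + 575m^2 + 1035mn + 360n + 200mn + 360n^2 - 225 - 125m - 225n - 1584mn - 880m^2n - 1584mn^2 - 63n^2 - 35mn^2 - 63n^3 - 1080m^2 - 600m^3 - 1080m^2n + 1512m^2n + 840m^3n + 1512m^2n^2 + 189mn^2 + 105m^2n^2 + 189mn^3    [distributive law]
= 910m - 505m^2 - 349mn + 135n + 297n^2 - 225 - 448m^2n - 1430mn^2 - 63n^3 - 600m^3 + 840m^3n + 1617m^2n^2 + 189mn^3    [combine like terms]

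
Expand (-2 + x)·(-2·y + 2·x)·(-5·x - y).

-16·x·y - 4·y² + 20·x² + 8·x²·y + 2·x·y² - 10·x³

(-2 + x)·(-2·y + 2·x)·(-5·x - y)
= (4·y - 4·x - 2·x·y + 2·x²)·(-5·x - y)    [distributive law]
= -20·x·y - 4·y² + 20·x² + 4·x·y + 10·x²·y + 2·x·y² - 10·x³ - 2·x²·y    [distributive law]
= -16·x·y - 4·y² + 20·x² + 8·x²·y + 2·x·y² - 10·x³    [combine like terms]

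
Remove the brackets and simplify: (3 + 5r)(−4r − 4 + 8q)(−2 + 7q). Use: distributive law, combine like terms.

64r − 304qr + 24 − 132q + 168q^2 + 40r^2 − 140qr^2 + 280q^2r

(3 + 5r)(−4r − 4 + 8q)(−2 + 7q)
= (−12r − 12 + 24q − 20r^2 − 20r + 40qr)(−2 + 7q)    [distributive law]
= (−32r − 12 + 24q − 20r^2 + 40qr)(−2 + 7q)    [combine like terms]
= 64r − 224qr + 24 − 84q − 48q + 168q^2 + 40r^2 − 140qr^2 − 80qr + 280q^2r    [distributive law]
= 64r − 304qr + 24 − 132q + 168q^2 + 40r^2 − 140qr^2 + 280q^2r    [combine like terms]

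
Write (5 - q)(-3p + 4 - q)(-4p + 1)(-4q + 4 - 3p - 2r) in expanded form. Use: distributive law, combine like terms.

-405p^2q + 525p^2 - 180p^3 - 120p^2r + 563pq - 440p + 190pr - 116q + 80 - 40r - 175pq^2 - 78pqr + 40q^2 + 18qr + 60p^2q^2 + 36p^3q + 24p^2qr + 16pq^3 + 8pq^2r - 4q^3 - 2q^2r

(5 - q)(-3p + 4 - q)(-4p + 1)(-4q + 4 - 3p - 2r)
= (-15p + 20 - 5q + 3pq - 4q + q^2)(-4p + 1)(-4q + 4 - 3p - 2r)    [distributive law]
= (-15p + 20 - 9q + 3pq + q^2)(-4p + 1)(-4q + 4 - 3p - 2r)    [combine like terms]
= (60p^2 - 15p - 80p + 20 + 36pq - 9q - 12p^2q + 3pq - 4pq^2 + q^2)(-4q + 4 - 3p - 2r)    [distributive law]
= (60p^2 - 95p + 20 + 39pq - 9q - 12p^2q - 4pq^2 + q^2)(-4q + 4 - 3p - 2r)    [combine like terms]
= -240p^2q + 240p^2 - 180p^3 - 120p^2r + 380pq - 380p + 285p^2 + 190pr - 80q + 80 - 60p - 40r - 156pq^2 + 156pq - 117p^2q - 78pqr + 36q^2 - 36q + 27pq + 18qr + 48p^2q^2 - 48p^2q + 36p^3q + 24p^2qr + 16pq^3 - 16pq^2 + 12p^2q^2 + 8pq^2r - 4q^3 + 4q^2 - 3pq^2 - 2q^2r    [distributive law]
= -405p^2q + 525p^2 - 180p^3 - 120p^2r + 563pq - 440p + 190pr - 116q + 80 - 40r - 175pq^2 - 78pqr + 40q^2 + 18qr + 60p^2q^2 + 36p^3q + 24p^2qr + 16pq^3 + 8pq^2r - 4q^3 - 2q^2r    [combine like terms]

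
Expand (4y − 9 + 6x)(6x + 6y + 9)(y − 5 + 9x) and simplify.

(4y − 9 + 6x)(6x + 6y + 9)(y − 5 + 9x)
= (24xy + 24y² + 36y − 54x − 54y − 81 + 36x² + 36xy + 54x)(y − 5 + 9x)    [distributive law]
= (60xy + 24y² − 18y − 81 + 36x²)(y − 5 + 9x)    [combine like terms]
= 60xy² − 300xy + 540x²y + 24y³ − 120y² + 216xy² − 18y² + 90y − 162xy − 81y + 405 − 729x + 36x²y − 180x² + 324x³    [distributive law]
= 276xy² − 462xy + 576x²y + 24y³ − 138y² + 9y + 405 − 729x − 180x² + 324x³    [combine like terms]

276xy² − 462xy + 576x²y + 24y³ − 138y² + 9y + 405 − 729x − 180x² + 324x³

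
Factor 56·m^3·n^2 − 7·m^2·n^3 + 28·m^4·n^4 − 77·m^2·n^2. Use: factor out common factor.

56·m^3·n^2 − 7·m^2·n^3 + 28·m^4·n^4 − 77·m^2·n^2
= 7(8·m^3·n^2 − m^2·n^3 + 4·m^4·n^4 − 11·m^2·n^2)    [factor out 7]
= 7·m^2·n^2(8·m − n + 4·m^2·n^2 − 11)    [factor out m^2·n^2]

7·m^2·n^2(8·m − n + 4·m^2·n^2 − 11)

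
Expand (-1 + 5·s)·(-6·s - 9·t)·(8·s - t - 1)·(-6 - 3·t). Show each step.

(-1 + 5·s)·(-6·s - 9·t)·(8·s - t - 1)·(-6 - 3·t)
= (6·s + 9·t - 30·s^2 - 45·s·t)·(8·s - t - 1)·(-6 - 3·t)    [distributive law]
= (48·s^2 - 6·s·t - 6·s + 72·s·t - 9·t^2 - 9·t - 240·s^3 + 30·s^2·t + 30·s^2 - 360·s^2·t + 45·s·t^2 + 45·s·t)·(-6 - 3·t)    [distributive law]
= (78·s^2 + 111·s·t - 6·s - 9·t^2 - 9·t - 240·s^3 - 330·s^2·t + 45·s·t^2)·(-6 - 3·t)    [combine like terms]
= -468·s^2 - 234·s^2·t - 666·s·t - 333·s·t^2 + 36·s + 18·s·t + 54·t^2 + 27·t^3 + 54·t + 27·t^2 + 1440·s^3 + 720·s^3·t + 1980·s^2·t + 990·s^2·t^2 - 270·s·t^2 - 135·s·t^3    [distributive law]
= -468·s^2 + 1746·s^2·t - 648·s·t - 603·s·t^2 + 36·s + 81·t^2 + 27·t^3 + 54·t + 1440·s^3 + 720·s^3·t + 990·s^2·t^2 - 135·s·t^3    [combine like terms]

-468·s^2 + 1746·s^2·t - 648·s·t - 603·s·t^2 + 36·s + 81·t^2 + 27·t^3 + 54·t + 1440·s^3 + 720·s^3·t + 990·s^2·t^2 - 135·s·t^3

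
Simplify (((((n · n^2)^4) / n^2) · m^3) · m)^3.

m^12·n^30

(((((n · n^2)^4) / n^2) · m^3) · m)^3
= (((((n · n^2)^4) / n^2) · m^3)^3) · (m^3)    [power of a product]
= (((((n · n^2)^4) / n^2)^3) · ((m^3)^3)) · (m^3)    [power of a product]
= (((((n · n^2)^4)^3) / ((n^2)^3)) · ((m^3)^3)) · (m^3)    [power of a quotient]
= ((((n · n^2)^12) / ((n^2)^3)) · ((m^3)^3)) · (m^3)    [power of a power]
= ((((n^12) · ((n^2)^12)) / ((n^2)^3)) · ((m^3)^3)) · (m^3)    [power of a product]
= (((n^12 · n^24) / ((n^2)^3)) · ((m^3)^3)) · (m^3)    [power of a power]
= ((n^36 / ((n^2)^3)) · ((m^3)^3)) · (m^3)    [product of powers]
= ((n^36 / n^6) · ((m^3)^3)) · (m^3)    [power of a power]
= (n^30 · ((m^3)^3)) · (m^3)    [quotient of powers]
= (n^30 · m^9) · (m^3)    [power of a power]
= m^12·n^30    [product of powers]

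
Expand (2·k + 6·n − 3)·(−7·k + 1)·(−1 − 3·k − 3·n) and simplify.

−55·k^2 + 42·k^3 + 168·k^2·n − 14·k − 45·k·n + 126·k·n^2 + 3·n − 18·n^2 + 3

(2·k + 6·n − 3)·(−7·k + 1)·(−1 − 3·k − 3·n)
= (−14·k^2 + 2·k − 42·k·n + 6·n + 21·k − 3)·(−1 − 3·k − 3·n)    [distributive law]
= (−14·k^2 + 23·k − 42·k·n + 6·n − 3)·(−1 − 3·k − 3·n)    [combine like terms]
= 14·k^2 + 42·k^3 + 42·k^2·n − 23·k − 69·k^2 − 69·k·n + 42·k·n + 126·k^2·n + 126·k·n^2 − 6·n − 18·k·n − 18·n^2 + 3 + 9·k + 9·n    [distributive law]
= −55·k^2 + 42·k^3 + 168·k^2·n − 14·k − 45·k·n + 126·k·n^2 + 3·n − 18·n^2 + 3    [combine like terms]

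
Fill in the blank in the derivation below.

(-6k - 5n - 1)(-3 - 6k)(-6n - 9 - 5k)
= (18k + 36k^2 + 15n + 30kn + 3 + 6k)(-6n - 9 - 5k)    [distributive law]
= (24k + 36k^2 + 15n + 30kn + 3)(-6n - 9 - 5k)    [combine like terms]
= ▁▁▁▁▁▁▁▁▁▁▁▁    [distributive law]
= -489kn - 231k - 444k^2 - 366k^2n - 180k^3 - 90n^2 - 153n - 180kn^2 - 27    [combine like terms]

Applying distributive law to the line above:

-144kn - 216k - 120k^2 - 216k^2n - 324k^2 - 180k^3 - 90n^2 - 135n - 75kn - 180kn^2 - 270kn - 150k^2n - 18n - 27 - 15k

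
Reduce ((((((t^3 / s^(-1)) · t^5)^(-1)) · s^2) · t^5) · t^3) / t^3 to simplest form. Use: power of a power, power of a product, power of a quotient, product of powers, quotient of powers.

st^(-3)

((((((t^3 / s^(-1)) · t^5)^(-1)) · s^2) · t^5) · t^3) / t^3
= ((((((t^3 / s^(-1))^(-1)) · ((t^5)^(-1))) · s^2) · t^5) · t^3) / t^3    [power of a product]
= (((((((t^3)^(-1)) / ((s^(-1))^(-1))) · ((t^5)^(-1))) · s^2) · t^5) · t^3) / t^3    [power of a quotient]
= (((((t^(-3) / ((s^(-1))^(-1))) · ((t^5)^(-1))) · s^2) · t^5) · t^3) / t^3    [power of a power]
= (((((t^(-3) / s) · ((t^5)^(-1))) · s^2) · t^5) · t^3) / t^3    [power of a power]
= (((((t^(-3) / s) · t^(-5)) · s^2) · t^5) · t^3) / t^3    [power of a power]
= st^(-3)    [quotient of powers; product of powers]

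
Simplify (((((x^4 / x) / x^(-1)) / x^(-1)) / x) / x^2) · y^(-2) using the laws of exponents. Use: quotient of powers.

x^2y^(-2)

(((((x^4 / x) / x^(-1)) / x^(-1)) / x) / x^2) · y^(-2)
= ((((x^3 / x^(-1)) / x^(-1)) / x) / x^2) · y^(-2)    [quotient of powers]
= (((x^4 / x^(-1)) / x) / x^2) · y^(-2)    [quotient of powers]
= ((x^5 / x) / x^2) · y^(-2)    [quotient of powers]
= (x^4 / x^2) · y^(-2)    [quotient of powers]
= x^2 · y^(-2)    [quotient of powers]
= x^2y^(-2)    [rearrange]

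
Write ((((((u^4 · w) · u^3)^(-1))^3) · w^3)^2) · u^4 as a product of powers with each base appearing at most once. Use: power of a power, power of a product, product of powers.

u^(-38)

((((((u^4 · w) · u^3)^(-1))^3) · w^3)^2) · u^4
= ((((((u^4 · w) · u^3)^(-1))^3)^2) · ((w^3)^2)) · u^4    [power of a product]
= (((((u^4 · w) · u^3)^(-1))^6) · ((w^3)^2)) · u^4    [power of a power]
= ((((u^4 · w) · u^3)^(-6)) · ((w^3)^2)) · u^4    [power of a power]
= ((((u^4 · w)^(-6)) · ((u^3)^(-6))) · ((w^3)^2)) · u^4    [power of a product]
= (((((u^4)^(-6)) · (w^(-6))) · ((u^3)^(-6))) · ((w^3)^2)) · u^4    [power of a product]
= (((u^(-24) · (w^(-6))) · ((u^3)^(-6))) · ((w^3)^2)) · u^4    [power of a power]
= (((u^(-24) · w^(-6)) · u^(-18)) · ((w^3)^2)) · u^4    [power of a power]
= (((u^(-24) · w^(-6)) · u^(-18)) · w^6) · u^4    [power of a power]
= u^(-38)    [product of powers]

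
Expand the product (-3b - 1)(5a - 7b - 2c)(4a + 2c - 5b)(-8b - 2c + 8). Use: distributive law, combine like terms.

480a^2b^2 + 120a^2bc - 320a^2b - 270ab^2c + 12abc^2 - 138abc - 1272ab^3 + 848ab^2 + 114b^3c - 120b^2c^2 + 134b^2c + 840b^4 - 560b^3 - 24bc^3 + 56bc^2 + 40a^2c - 160a^2 + 4ac^2 - 16ac + 424ab + 32bc - 280b^2 - 8c^3 + 32c^2

(-3b - 1)(5a - 7b - 2c)(4a + 2c - 5b)(-8b - 2c + 8)
= (-15ab + 21b^2 + 6bc - 5a + 7b + 2c)(4a + 2c - 5b)(-8b - 2c + 8)    [distributive law]
= (-60a^2b - 30abc + 75ab^2 + 84ab^2 + 42b^2c - 105b^3 + 24abc + 12bc^2 - 30b^2c - 20a^2 - 10ac + 25ab + 28ab + 14bc - 35b^2 + 8ac + 4c^2 - 10bc)(-8b - 2c + 8)    [distributive law]
= (-60a^2b - 6abc + 159ab^2 + 12b^2c - 105b^3 + 12bc^2 - 20a^2 - 2ac + 53ab + 4bc - 35b^2 + 4c^2)(-8b - 2c + 8)    [combine like terms]
= 480a^2b^2 + 120a^2bc - 480a^2b + 48ab^2c + 12abc^2 - 48abc - 1272ab^3 - 318ab^2c + 1272ab^2 - 96b^3c - 24b^2c^2 + 96b^2c + 840b^4 + 210b^3c - 840b^3 - 96b^2c^2 - 24bc^3 + 96bc^2 + 160a^2b + 40a^2c - 160a^2 + 16abc + 4ac^2 - 16ac - 424ab^2 - 106abc + 424ab - 32b^2c - 8bc^2 + 32bc + 280b^3 + 70b^2c - 280b^2 - 32bc^2 - 8c^3 + 32c^2    [distributive law]
= 480a^2b^2 + 120a^2bc - 320a^2b - 270ab^2c + 12abc^2 - 138abc - 1272ab^3 + 848ab^2 + 114b^3c - 120b^2c^2 + 134b^2c + 840b^4 - 560b^3 - 24bc^3 + 56bc^2 + 40a^2c - 160a^2 + 4ac^2 - 16ac + 424ab + 32bc - 280b^2 - 8c^3 + 32c^2    [combine like terms]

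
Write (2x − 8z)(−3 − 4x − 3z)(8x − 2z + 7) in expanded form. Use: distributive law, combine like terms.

(2x − 8z)(−3 − 4x − 3z)(8x − 2z + 7)
= (−6x − 8x^2 − 6xz + 24z + 32xz + 24z^2)(8x − 2z + 7)    [distributive law]
= (−6x − 8x^2 + 26xz + 24z + 24z^2)(8x − 2z + 7)    [combine like terms]
= −48x^2 + 12xz − 42x − 64x^3 + 16x^2z − 56x^2 + 208x^2z − 52xz^2 + 182xz + 192xz − 48z^2 + 168z + 192xz^2 − 48z^3 + 168z^2    [distributive law]
= −104x^2 + 386xz − 42x − 64x^3 + 224x^2z + 140xz^2 + 120z^2 + 168z − 48z^3    [combine like terms]

−104x^2 + 386xz − 42x − 64x^3 + 224x^2z + 140xz^2 + 120z^2 + 168z − 48z^3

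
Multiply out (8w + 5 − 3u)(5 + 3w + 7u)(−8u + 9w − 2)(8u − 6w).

(8w + 5 − 3u)(5 + 3w + 7u)(−8u + 9w − 2)(8u − 6w)
= (40w + 24w^2 + 56uw + 25 + 15w + 35u − 15u − 9uw − 21u^2)(−8u + 9w − 2)(8u − 6w)    [distributive law]
= (55w + 24w^2 + 47uw + 25 + 20u − 21u^2)(−8u + 9w − 2)(8u − 6w)    [combine like terms]
= (−440uw + 495w^2 − 110w − 192uw^2 + 216w^3 − 48w^2 − 376u^2w + 423uw^2 − 94uw − 200u + 225w − 50 − 160u^2 + 180uw − 40u + 168u^3 − 189u^2w + 42u^2)(8u − 6w)    [distributive law]
= (−354uw + 447w^2 + 115w + 231uw^2 + 216w^3 − 565u^2w − 240u − 50 − 118u^2 + 168u^3)(8u − 6w)    [combine like terms]
= −2832u^2w + 2124uw^2 + 3576uw^2 − 2682w^3 + 920uw − 690w^2 + 1848u^2w^2 − 1386uw^3 + 1728uw^3 − 1296w^4 − 4520u^3w + 3390u^2w^2 − 1920u^2 + 1440uw − 400u + 300w − 944u^3 + 708u^2w + 1344u^4 − 1008u^3w    [distributive law]
= −2124u^2w + 5700uw^2 − 2682w^3 + 2360uw − 690w^2 + 5238u^2w^2 + 342uw^3 − 1296w^4 − 5528u^3w − 1920u^2 − 400u + 300w − 944u^3 + 1344u^4    [combine like terms]

−2124u^2w + 5700uw^2 − 2682w^3 + 2360uw − 690w^2 + 5238u^2w^2 + 342uw^3 − 1296w^4 − 5528u^3w − 1920u^2 − 400u + 300w − 944u^3 + 1344u^4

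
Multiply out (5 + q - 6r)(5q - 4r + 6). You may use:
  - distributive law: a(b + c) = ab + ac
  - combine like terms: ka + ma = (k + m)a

(5 + q - 6r)(5q - 4r + 6)
= 25q - 20r + 30 + 5q² - 4qr + 6q - 30qr + 24r² - 36r    [distributive law]
= 31q - 56r + 30 + 5q² - 34qr + 24r²    [combine like terms]

31q - 56r + 30 + 5q² - 34qr + 24r²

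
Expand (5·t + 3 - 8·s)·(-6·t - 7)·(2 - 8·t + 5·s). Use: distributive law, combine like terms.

(5·t + 3 - 8·s)·(-6·t - 7)·(2 - 8·t + 5·s)
= (-30·t² - 35·t - 18·t - 21 + 48·s·t + 56·s)·(2 - 8·t + 5·s)    [distributive law]
= (-30·t² - 53·t - 21 + 48·s·t + 56·s)·(2 - 8·t + 5·s)    [combine like terms]
= -60·t² + 240·t³ - 150·s·t² - 106·t + 424·t² - 265·s·t - 42 + 168·t - 105·s + 96·s·t - 384·s·t² + 240·s²·t + 112·s - 448·s·t + 280·s²    [distributive law]
= 364·t² + 240·t³ - 534·s·t² + 62·t - 617·s·t - 42 + 7·s + 240·s²·t + 280·s²    [combine like terms]

364·t² + 240·t³ - 534·s·t² + 62·t - 617·s·t - 42 + 7·s + 240·s²·t + 280·s²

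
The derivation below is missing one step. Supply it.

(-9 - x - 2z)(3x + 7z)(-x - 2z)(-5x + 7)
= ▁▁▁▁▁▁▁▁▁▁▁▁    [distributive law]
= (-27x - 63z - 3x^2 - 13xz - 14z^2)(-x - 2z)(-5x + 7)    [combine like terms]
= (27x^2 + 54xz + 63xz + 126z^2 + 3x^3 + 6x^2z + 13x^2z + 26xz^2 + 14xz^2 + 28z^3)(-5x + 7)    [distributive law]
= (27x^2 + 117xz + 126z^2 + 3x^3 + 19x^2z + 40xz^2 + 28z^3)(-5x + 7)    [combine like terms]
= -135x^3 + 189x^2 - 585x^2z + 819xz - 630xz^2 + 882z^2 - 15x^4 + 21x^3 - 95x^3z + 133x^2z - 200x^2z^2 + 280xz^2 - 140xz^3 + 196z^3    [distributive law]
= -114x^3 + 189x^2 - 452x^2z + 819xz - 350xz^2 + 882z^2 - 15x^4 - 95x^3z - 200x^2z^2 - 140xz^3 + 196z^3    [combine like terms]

By distributive law:

(-27x - 63z - 3x^2 - 7xz - 6xz - 14z^2)(-x - 2z)(-5x + 7)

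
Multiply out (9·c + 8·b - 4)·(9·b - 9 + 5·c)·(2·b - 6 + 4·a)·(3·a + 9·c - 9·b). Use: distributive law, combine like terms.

(9·c + 8·b - 4)·(9·b - 9 + 5·c)·(2·b - 6 + 4·a)·(3·a + 9·c - 9·b)
= (81·b·c - 81·c + 45·c^2 + 72·b^2 - 72·b + 40·b·c - 36·b + 36 - 20·c)·(2·b - 6 + 4·a)·(3·a + 9·c - 9·b)    [distributive law]
= (121·b·c - 101·c + 45·c^2 + 72·b^2 - 108·b + 36)·(2·b - 6 + 4·a)·(3·a + 9·c - 9·b)    [combine like terms]
= (242·b^2·c - 726·b·c + 484·a·b·c - 202·b·c + 606·c - 404·a·c + 90·b·c^2 - 270·c^2 + 180·a·c^2 + 144·b^3 - 432·b^2 + 288·a·b^2 - 216·b^2 + 648·b - 432·a·b + 72·b - 216 + 144·a)·(3·a + 9·c - 9·b)    [distributive law]
= (242·b^2·c - 928·b·c + 484·a·b·c + 606·c - 404·a·c + 90·b·c^2 - 270·c^2 + 180·a·c^2 + 144·b^3 - 648·b^2 + 288·a·b^2 + 720·b - 432·a·b - 216 + 144·a)·(3·a + 9·c - 9·b)    [combine like terms]
= 726·a·b^2·c + 2178·b^2·c^2 - 2178·b^3·c - 2784·a·b·c - 8352·b·c^2 + 8352·b^2·c + 1452·a^2·b·c + 4356·a·b·c^2 - 4356·a·b^2·c + 1818·a·c + 5454·c^2 - 5454·b·c - 1212·a^2·c - 3636·a·c^2 + 3636·a·b·c + 270·a·b·c^2 + 810·b·c^3 - 810·b^2·c^2 - 810·a·c^2 - 2430·c^3 + 2430·b·c^2 + 540·a^2·c^2 + 1620·a·c^3 - 1620·a·b·c^2 + 432·a·b^3 + 1296·b^3·c - 1296·b^4 - 1944·a·b^2 - 5832·b^2·c + 5832·b^3 + 864·a^2·b^2 + 2592·a·b^2·c - 2592·a·b^3 + 2160·a·b + 6480·b·c - 6480·b^2 - 1296·a^2·b - 3888·a·b·c + 3888·a·b^2 - 648·a - 1944·c + 1944·b + 432·a^2 + 1296·a·c - 1296·a·b    [distributive law]
= -1038·a·b^2·c + 1368·b^2·c^2 - 882·b^3·c - 3036·a·b·c - 5922·b·c^2 + 2520·b^2·c + 1452·a^2·b·c + 3006·a·b·c^2 + 3114·a·c + 5454·c^2 + 1026·b·c - 1212·a^2·c - 4446·a·c^2 + 810·b·c^3 - 2430·c^3 + 540·a^2·c^2 + 1620·a·c^3 - 2160·a·b^3 - 1296·b^4 + 1944·a·b^2 + 5832·b^3 + 864·a^2·b^2 + 864·a·b - 6480·b^2 - 1296·a^2·b - 648·a - 1944·c + 1944·b + 432·a^2    [combine like terms]

-1038·a·b^2·c + 1368·b^2·c^2 - 882·b^3·c - 3036·a·b·c - 5922·b·c^2 + 2520·b^2·c + 1452·a^2·b·c + 3006·a·b·c^2 + 3114·a·c + 5454·c^2 + 1026·b·c - 1212·a^2·c - 4446·a·c^2 + 810·b·c^3 - 2430·c^3 + 540·a^2·c^2 + 1620·a·c^3 - 2160·a·b^3 - 1296·b^4 + 1944·a·b^2 + 5832·b^3 + 864·a^2·b^2 + 864·a·b - 6480·b^2 - 1296·a^2·b - 648·a - 1944·c + 1944·b + 432·a^2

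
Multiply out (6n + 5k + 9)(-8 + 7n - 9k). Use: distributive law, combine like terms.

(6n + 5k + 9)(-8 + 7n - 9k)
= -48n + 42n^2 - 54kn - 40k + 35kn - 45k^2 - 72 + 63n - 81k    [distributive law]
= 15n + 42n^2 - 19kn - 121k - 45k^2 - 72    [combine like terms]

15n + 42n^2 - 19kn - 121k - 45k^2 - 72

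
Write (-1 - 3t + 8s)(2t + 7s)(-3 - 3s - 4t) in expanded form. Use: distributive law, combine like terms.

(-1 - 3t + 8s)(2t + 7s)(-3 - 3s - 4t)
= (-2t - 7s - 6t² - 21st + 16st + 56s²)(-3 - 3s - 4t)    [distributive law]
= (-2t - 7s - 6t² - 5st + 56s²)(-3 - 3s - 4t)    [combine like terms]
= 6t + 6st + 8t² + 21s + 21s² + 28st + 18t² + 18st² + 24t³ + 15st + 15s²t + 20st² - 168s² - 168s³ - 224s²t    [distributive law]
= 6t + 49st + 26t² + 21s - 147s² + 38st² + 24t³ - 209s²t - 168s³    [combine like terms]

6t + 49st + 26t² + 21s - 147s² + 38st² + 24t³ - 209s²t - 168s³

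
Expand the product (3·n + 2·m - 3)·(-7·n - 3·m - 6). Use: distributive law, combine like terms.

-21·n^2 - 23·m·n + 3·n - 6·m^2 - 3·m + 18

(3·n + 2·m - 3)·(-7·n - 3·m - 6)
= -21·n^2 - 9·m·n - 18·n - 14·m·n - 6·m^2 - 12·m + 21·n + 9·m + 18    [distributive law]
= -21·n^2 - 23·m·n + 3·n - 6·m^2 - 3·m + 18    [combine like terms]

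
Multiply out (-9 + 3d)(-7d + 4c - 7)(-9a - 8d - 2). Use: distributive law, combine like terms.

(-9 + 3d)(-7d + 4c - 7)(-9a - 8d - 2)
= (63d - 36c + 63 - 21d² + 12cd - 21d)(-9a - 8d - 2)    [distributive law]
= (42d - 36c + 63 - 21d² + 12cd)(-9a - 8d - 2)    [combine like terms]
= -378ad - 336d² - 84d + 324ac + 288cd + 72c - 567a - 504d - 126 + 189ad² + 168d³ + 42d² - 108acd - 96cd² - 24cd    [distributive law]
= -378ad - 294d² - 588d + 324ac + 264cd + 72c - 567a - 126 + 189ad² + 168d³ - 108acd - 96cd²    [combine like terms]

-378ad - 294d² - 588d + 324ac + 264cd + 72c - 567a - 126 + 189ad² + 168d³ - 108acd - 96cd²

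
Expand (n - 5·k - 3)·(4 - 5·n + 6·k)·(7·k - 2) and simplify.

(n - 5·k - 3)·(4 - 5·n + 6·k)·(7·k - 2)
= (4·n - 5·n^2 + 6·k·n - 20·k + 25·k·n - 30·k^2 - 12 + 15·n - 18·k)·(7·k - 2)    [distributive law]
= (19·n - 5·n^2 + 31·k·n - 38·k - 30·k^2 - 12)·(7·k - 2)    [combine like terms]
= 133·k·n - 38·n - 35·k·n^2 + 10·n^2 + 217·k^2·n - 62·k·n - 266·k^2 + 76·k - 210·k^3 + 60·k^2 - 84·k + 24    [distributive law]
= 71·k·n - 38·n - 35·k·n^2 + 10·n^2 + 217·k^2·n - 206·k^2 - 8·k - 210·k^3 + 24    [combine like terms]

71·k·n - 38·n - 35·k·n^2 + 10·n^2 + 217·k^2·n - 206·k^2 - 8·k - 210·k^3 + 24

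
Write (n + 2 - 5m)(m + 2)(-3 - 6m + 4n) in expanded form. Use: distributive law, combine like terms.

-47mn - 26m^2n + 4mn^2 + 10n + 8n^2 + 63m^2 - 12 + 30m^3

(n + 2 - 5m)(m + 2)(-3 - 6m + 4n)
= (mn + 2n + 2m + 4 - 5m^2 - 10m)(-3 - 6m + 4n)    [distributive law]
= (mn + 2n - 8m + 4 - 5m^2)(-3 - 6m + 4n)    [combine like terms]
= -3mn - 6m^2n + 4mn^2 - 6n - 12mn + 8n^2 + 24m + 48m^2 - 32mn - 12 - 24m + 16n + 15m^2 + 30m^3 - 20m^2n    [distributive law]
= -47mn - 26m^2n + 4mn^2 + 10n + 8n^2 + 63m^2 - 12 + 30m^3    [combine like terms]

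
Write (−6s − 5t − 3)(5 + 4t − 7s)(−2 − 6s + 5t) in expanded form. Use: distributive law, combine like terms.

(−6s − 5t − 3)(5 + 4t − 7s)(−2 − 6s + 5t)
= (−30s − 24st + 42s^2 − 25t − 20t^2 + 35st − 15 − 12t + 21s)(−2 − 6s + 5t)    [distributive law]
= (−9s + 11st + 42s^2 − 37t − 20t^2 − 15)(−2 − 6s + 5t)    [combine like terms]
= 18s + 54s^2 − 45st − 22st − 66s^2t + 55st^2 − 84s^2 − 252s^3 + 210s^2t + 74t + 222st − 185t^2 + 40t^2 + 120st^2 − 100t^3 + 30 + 90s − 75t    [distributive law]
= 108s − 30s^2 + 155st + 144s^2t + 175st^2 − 252s^3 − t − 145t^2 − 100t^3 + 30    [combine like terms]

108s − 30s^2 + 155st + 144s^2t + 175st^2 − 252s^3 − t − 145t^2 − 100t^3 + 30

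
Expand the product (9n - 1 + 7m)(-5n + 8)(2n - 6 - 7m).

-90n^3 + 424n^2 + 245mn^2 - 478n - 217mn + 48 - 280m + 245m^2n - 392m^2

(9n - 1 + 7m)(-5n + 8)(2n - 6 - 7m)
= (-45n^2 + 72n + 5n - 8 - 35mn + 56m)(2n - 6 - 7m)    [distributive law]
= (-45n^2 + 77n - 8 - 35mn + 56m)(2n - 6 - 7m)    [combine like terms]
= -90n^3 + 270n^2 + 315mn^2 + 154n^2 - 462n - 539mn - 16n + 48 + 56m - 70mn^2 + 210mn + 245m^2n + 112mn - 336m - 392m^2    [distributive law]
= -90n^3 + 424n^2 + 245mn^2 - 478n - 217mn + 48 - 280m + 245m^2n - 392m^2    [combine like terms]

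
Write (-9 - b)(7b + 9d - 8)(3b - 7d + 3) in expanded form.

-186b^2 + 115bd + 51b + 567d^2 - 747d + 216 - 21b^3 + 22b^2d + 63bd^2

(-9 - b)(7b + 9d - 8)(3b - 7d + 3)
= (-63b - 81d + 72 - 7b^2 - 9bd + 8b)(3b - 7d + 3)    [distributive law]
= (-55b - 81d + 72 - 7b^2 - 9bd)(3b - 7d + 3)    [combine like terms]
= -165b^2 + 385bd - 165b - 243bd + 567d^2 - 243d + 216b - 504d + 216 - 21b^3 + 49b^2d - 21b^2 - 27b^2d + 63bd^2 - 27bd    [distributive law]
= -186b^2 + 115bd + 51b + 567d^2 - 747d + 216 - 21b^3 + 22b^2d + 63bd^2    [combine like terms]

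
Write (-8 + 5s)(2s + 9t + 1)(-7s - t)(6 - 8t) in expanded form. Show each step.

462s^2 - 2566s^2t + 2642st - 4390st^2 + 368t^2 - 576t^3 + 336s + 48t - 420s^3 + 560s^3t + 2600s^2t^2 + 360st^3

(-8 + 5s)(2s + 9t + 1)(-7s - t)(6 - 8t)
= (-16s - 72t - 8 + 10s^2 + 45st + 5s)(-7s - t)(6 - 8t)    [distributive law]
= (-11s - 72t - 8 + 10s^2 + 45st)(-7s - t)(6 - 8t)    [combine like terms]
= (77s^2 + 11st + 504st + 72t^2 + 56s + 8t - 70s^3 - 10s^2t - 315s^2t - 45st^2)(6 - 8t)    [distributive law]
= (77s^2 + 515st + 72t^2 + 56s + 8t - 70s^3 - 325s^2t - 45st^2)(6 - 8t)    [combine like terms]
= 462s^2 - 616s^2t + 3090st - 4120st^2 + 432t^2 - 576t^3 + 336s - 448st + 48t - 64t^2 - 420s^3 + 560s^3t - 1950s^2t + 2600s^2t^2 - 270st^2 + 360st^3    [distributive law]
= 462s^2 - 2566s^2t + 2642st - 4390st^2 + 368t^2 - 576t^3 + 336s + 48t - 420s^3 + 560s^3t + 2600s^2t^2 + 360st^3    [combine like terms]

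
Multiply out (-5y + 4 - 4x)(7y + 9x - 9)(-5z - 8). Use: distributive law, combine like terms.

175y^2z + 280y^2 + 365xyz + 584xy - 365yz - 584y - 360xz - 576x + 180z + 288 + 180x^2z + 288x^2

(-5y + 4 - 4x)(7y + 9x - 9)(-5z - 8)
= (-35y^2 - 45xy + 45y + 28y + 36x - 36 - 28xy - 36x^2 + 36x)(-5z - 8)    [distributive law]
= (-35y^2 - 73xy + 73y + 72x - 36 - 36x^2)(-5z - 8)    [combine like terms]
= 175y^2z + 280y^2 + 365xyz + 584xy - 365yz - 584y - 360xz - 576x + 180z + 288 + 180x^2z + 288x^2    [distributive law]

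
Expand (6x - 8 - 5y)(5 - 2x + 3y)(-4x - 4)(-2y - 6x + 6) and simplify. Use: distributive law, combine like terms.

(6x - 8 - 5y)(5 - 2x + 3y)(-4x - 4)(-2y - 6x + 6)
= (30x - 12x^2 + 18xy - 40 + 16x - 24y - 25y + 10xy - 15y^2)(-4x - 4)(-2y - 6x + 6)    [distributive law]
= (46x - 12x^2 + 28xy - 40 - 49y - 15y^2)(-4x - 4)(-2y - 6x + 6)    [combine like terms]
= (-184x^2 - 184x + 48x^3 + 48x^2 - 112x^2y - 112xy + 160x + 160 + 196xy + 196y + 60xy^2 + 60y^2)(-2y - 6x + 6)    [distributive law]
= (-136x^2 - 24x + 48x^3 - 112x^2y + 84xy + 160 + 196y + 60xy^2 + 60y^2)(-2y - 6x + 6)    [combine like terms]
= 272x^2y + 816x^3 - 816x^2 + 48xy + 144x^2 - 144x - 96x^3y - 288x^4 + 288x^3 + 224x^2y^2 + 672x^3y - 672x^2y - 168xy^2 - 504x^2y + 504xy - 320y - 960x + 960 - 392y^2 - 1176xy + 1176y - 120xy^3 - 360x^2y^2 + 360xy^2 - 120y^3 - 360xy^2 + 360y^2    [distributive law]
= -904x^2y + 1104x^3 - 672x^2 - 624xy - 1104x + 576x^3y - 288x^4 - 136x^2y^2 - 168xy^2 + 856y + 960 - 32y^2 - 120xy^3 - 120y^3    [combine like terms]

-904x^2y + 1104x^3 - 672x^2 - 624xy - 1104x + 576x^3y - 288x^4 - 136x^2y^2 - 168xy^2 + 856y + 960 - 32y^2 - 120xy^3 - 120y^3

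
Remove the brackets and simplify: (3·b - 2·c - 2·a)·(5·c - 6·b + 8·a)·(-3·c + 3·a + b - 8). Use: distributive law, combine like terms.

(3·b - 2·c - 2·a)·(5·c - 6·b + 8·a)·(-3·c + 3·a + b - 8)
= (15·b·c - 18·b^2 + 24·a·b - 10·c^2 + 12·b·c - 16·a·c - 10·a·c + 12·a·b - 16·a^2)·(-3·c + 3·a + b - 8)    [distributive law]
= (27·b·c - 18·b^2 + 36·a·b - 10·c^2 - 26·a·c - 16·a^2)·(-3·c + 3·a + b - 8)    [combine like terms]
= -81·b·c^2 + 81·a·b·c + 27·b^2·c - 216·b·c + 54·b^2·c - 54·a·b^2 - 18·b^3 + 144·b^2 - 108·a·b·c + 108·a^2·b + 36·a·b^2 - 288·a·b + 30·c^3 - 30·a·c^2 - 10·b·c^2 + 80·c^2 + 78·a·c^2 - 78·a^2·c - 26·a·b·c + 208·a·c + 48·a^2·c - 48·a^3 - 16·a^2·b + 128·a^2    [distributive law]
= -91·b·c^2 - 53·a·b·c + 81·b^2·c - 216·b·c - 18·a·b^2 - 18·b^3 + 144·b^2 + 92·a^2·b - 288·a·b + 30·c^3 + 48·a·c^2 + 80·c^2 - 30·a^2·c + 208·a·c - 48·a^3 + 128·a^2    [combine like terms]

-91·b·c^2 - 53·a·b·c + 81·b^2·c - 216·b·c - 18·a·b^2 - 18·b^3 + 144·b^2 + 92·a^2·b - 288·a·b + 30·c^3 + 48·a·c^2 + 80·c^2 - 30·a^2·c + 208·a·c - 48·a^3 + 128·a^2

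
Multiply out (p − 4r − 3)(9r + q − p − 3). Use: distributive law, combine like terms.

13pr + pq − p^2 − 36r^2 − 4qr − 15r − 3q + 9

(p − 4r − 3)(9r + q − p − 3)
= 9pr + pq − p^2 − 3p − 36r^2 − 4qr + 4pr + 12r − 27r − 3q + 3p + 9    [distributive law]
= 13pr + pq − p^2 − 36r^2 − 4qr − 15r − 3q + 9    [combine like terms]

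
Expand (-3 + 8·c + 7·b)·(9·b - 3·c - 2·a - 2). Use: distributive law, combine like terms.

-41·b - 7·c + 6·a + 6 + 51·b·c - 24·c^2 - 16·a·c + 63·b^2 - 14·a·b

(-3 + 8·c + 7·b)·(9·b - 3·c - 2·a - 2)
= -27·b + 9·c + 6·a + 6 + 72·b·c - 24·c^2 - 16·a·c - 16·c + 63·b^2 - 21·b·c - 14·a·b - 14·b    [distributive law]
= -41·b - 7·c + 6·a + 6 + 51·b·c - 24·c^2 - 16·a·c + 63·b^2 - 14·a·b    [combine like terms]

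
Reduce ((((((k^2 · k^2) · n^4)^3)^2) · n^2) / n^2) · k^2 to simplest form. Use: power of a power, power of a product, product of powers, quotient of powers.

((((((k^2 · k^2) · n^4)^3)^2) · n^2) / n^2) · k^2
= (((((k^2 · k^2) · n^4)^6) · n^2) / n^2) · k^2    [power of a power]
= (((((k^2 · k^2)^6) · ((n^4)^6)) · n^2) / n^2) · k^2    [power of a product]
= ((((((k^2)^6) · ((k^2)^6)) · ((n^4)^6)) · n^2) / n^2) · k^2    [power of a product]
= ((((k^12 · ((k^2)^6)) · ((n^4)^6)) · n^2) / n^2) · k^2    [power of a power]
= ((((k^12 · k^12) · ((n^4)^6)) · n^2) / n^2) · k^2    [power of a power]
= (((k^24 · ((n^4)^6)) · n^2) / n^2) · k^2    [product of powers]
= (((k^24 · n^24) · n^2) / n^2) · k^2    [power of a power]
= k^26n^24    [quotient of powers; product of powers]

k^26n^24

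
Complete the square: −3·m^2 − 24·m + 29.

−3(m + 4)^2 + 77

−3·m^2 − 24·m + 29
= −3(m^2 + 8·m) + 29    [factor out -3 from the m-terms]
= −3(m^2 + 8·m + 16 − 16) + 29    [add and subtract 16 inside the bracket]
= −3(m + 4)^2 + 48 + 29    [perfect-square identity]
= −3(m + 4)^2 + 77    [combine constants]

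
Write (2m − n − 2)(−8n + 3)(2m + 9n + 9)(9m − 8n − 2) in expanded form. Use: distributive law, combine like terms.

−288m^3n − 896m^2n^2 − 608m^2n + 1672mn^3 + 2469mn^2 + 359mn + 108m^3 + 354m^2 − 570m − 576n^4 − 1656n^3 − 882n^2 + 306n + 108

(2m − n − 2)(−8n + 3)(2m + 9n + 9)(9m − 8n − 2)
= (−16mn + 6m + 8n^2 − 3n + 16n − 6)(2m + 9n + 9)(9m − 8n − 2)    [distributive law]
= (−16mn + 6m + 8n^2 + 13n − 6)(2m + 9n + 9)(9m − 8n − 2)    [combine like terms]
= (−32m^2n − 144mn^2 − 144mn + 12m^2 + 54mn + 54m + 16mn^2 + 72n^3 + 72n^2 + 26mn + 117n^2 + 117n − 12m − 54n − 54)(9m − 8n − 2)    [distributive law]
= (−32m^2n − 128mn^2 − 64mn + 12m^2 + 42m + 72n^3 + 189n^2 + 63n − 54)(9m − 8n − 2)    [combine like terms]
= −288m^3n + 256m^2n^2 + 64m^2n − 1152m^2n^2 + 1024mn^3 + 256mn^2 − 576m^2n + 512mn^2 + 128mn + 108m^3 − 96m^2n − 24m^2 + 378m^2 − 336mn − 84m + 648mn^3 − 576n^4 − 144n^3 + 1701mn^2 − 1512n^3 − 378n^2 + 567mn − 504n^2 − 126n − 486m + 432n + 108    [distributive law]
= −288m^3n − 896m^2n^2 − 608m^2n + 1672mn^3 + 2469mn^2 + 359mn + 108m^3 + 354m^2 − 570m − 576n^4 − 1656n^3 − 882n^2 + 306n + 108    [combine like terms]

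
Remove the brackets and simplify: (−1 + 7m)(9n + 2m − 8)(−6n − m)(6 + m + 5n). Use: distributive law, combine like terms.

84n^2 − 429mn^2 + 270n^3 + 2054mn − 235m^2n + 340m^2 − 26m^3 − 288n − 48m − 1113m^2n^2 − 1890mn^3 − 217m^3n − 14m^4

(−1 + 7m)(9n + 2m − 8)(−6n − m)(6 + m + 5n)
= (−9n − 2m + 8 + 63mn + 14m^2 − 56m)(−6n − m)(6 + m + 5n)    [distributive law]
= (−9n − 58m + 8 + 63mn + 14m^2)(−6n − m)(6 + m + 5n)    [combine like terms]
= (54n^2 + 9mn + 348mn + 58m^2 − 48n − 8m − 378mn^2 − 63m^2n − 84m^2n − 14m^3)(6 + m + 5n)    [distributive law]
= (54n^2 + 357mn + 58m^2 − 48n − 8m − 378mn^2 − 147m^2n − 14m^3)(6 + m + 5n)    [combine like terms]
= 324n^2 + 54mn^2 + 270n^3 + 2142mn + 357m^2n + 1785mn^2 + 348m^2 + 58m^3 + 290m^2n − 288n − 48mn − 240n^2 − 48m − 8m^2 − 40mn − 2268mn^2 − 378m^2n^2 − 1890mn^3 − 882m^2n − 147m^3n − 735m^2n^2 − 84m^3 − 14m^4 − 70m^3n    [distributive law]
= 84n^2 − 429mn^2 + 270n^3 + 2054mn − 235m^2n + 340m^2 − 26m^3 − 288n − 48m − 1113m^2n^2 − 1890mn^3 − 217m^3n − 14m^4    [combine like terms]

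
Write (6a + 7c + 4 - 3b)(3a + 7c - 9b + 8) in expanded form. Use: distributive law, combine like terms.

18a^2 + 63ac - 63ab + 60a + 49c^2 - 84bc + 84c - 60b + 32 + 27b^2

(6a + 7c + 4 - 3b)(3a + 7c - 9b + 8)
= 18a^2 + 42ac - 54ab + 48a + 21ac + 49c^2 - 63bc + 56c + 12a + 28c - 36b + 32 - 9ab - 21bc + 27b^2 - 24b    [distributive law]
= 18a^2 + 63ac - 63ab + 60a + 49c^2 - 84bc + 84c - 60b + 32 + 27b^2    [combine like terms]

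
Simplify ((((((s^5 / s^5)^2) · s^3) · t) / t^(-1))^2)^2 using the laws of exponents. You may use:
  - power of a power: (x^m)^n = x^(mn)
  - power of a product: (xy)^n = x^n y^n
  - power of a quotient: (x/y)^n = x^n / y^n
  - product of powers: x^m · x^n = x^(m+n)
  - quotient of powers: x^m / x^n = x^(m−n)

s^12t^8

((((((s^5 / s^5)^2) · s^3) · t) / t^(-1))^2)^2
= (((((s^5 / s^5)^2) · s^3) · t) / t^(-1))^4    [power of a power]
= (((((s^5 / s^5)^2) · s^3) · t)^4) / ((t^(-1))^4)    [power of a quotient]
= (((((s^5 / s^5)^2) · s^3)^4) · (t^4)) / ((t^(-1))^4)    [power of a product]
= (((((s^5 / s^5)^2)^4) · ((s^3)^4)) · (t^4)) / ((t^(-1))^4)    [power of a product]
= ((((s^5 / s^5)^8) · ((s^3)^4)) · (t^4)) / ((t^(-1))^4)    [power of a power]
= (((((s^5)^8) / ((s^5)^8)) · ((s^3)^4)) · (t^4)) / ((t^(-1))^4)    [power of a quotient]
= (((s^40 / ((s^5)^8)) · ((s^3)^4)) · (t^4)) / ((t^(-1))^4)    [power of a power]
= (((s^40 / s^40) · ((s^3)^4)) · (t^4)) / ((t^(-1))^4)    [power of a power]
= ((s^0 · ((s^3)^4)) · (t^4)) / ((t^(-1))^4)    [quotient of powers]
= ((s^0 · s^12) · (t^4)) / ((t^(-1))^4)    [power of a power]
= (s^12 · (t^4)) / ((t^(-1))^4)    [product of powers]
= (s^12 · t^4) / t^(-4)    [power of a power]
= s^12t^8    [quotient of powers]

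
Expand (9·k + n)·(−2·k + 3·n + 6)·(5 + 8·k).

(9·k + n)·(−2·k + 3·n + 6)·(5 + 8·k)
= (−18·k^2 + 27·k·n + 54·k − 2·k·n + 3·n^2 + 6·n)·(5 + 8·k)    [distributive law]
= (−18·k^2 + 25·k·n + 54·k + 3·n^2 + 6·n)·(5 + 8·k)    [combine like terms]
= −90·k^2 − 144·k^3 + 125·k·n + 200·k^2·n + 270·k + 432·k^2 + 15·n^2 + 24·k·n^2 + 30·n + 48·k·n    [distributive law]
= 342·k^2 − 144·k^3 + 173·k·n + 200·k^2·n + 270·k + 15·n^2 + 24·k·n^2 + 30·n    [combine like terms]

342·k^2 − 144·k^3 + 173·k·n + 200·k^2·n + 270·k + 15·n^2 + 24·k·n^2 + 30·n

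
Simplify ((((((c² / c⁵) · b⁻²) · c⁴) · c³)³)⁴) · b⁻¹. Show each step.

b⁻²⁵c⁴⁸

((((((c² / c⁵) · b⁻²) · c⁴) · c³)³)⁴) · b⁻¹
= (((((c² / c⁵) · b⁻²) · c⁴) · c³)¹²) · b⁻¹    [power of a power]
= (((((c² / c⁵) · b⁻²) · c⁴)¹²) · ((c³)¹²)) · b⁻¹    [power of a product]
= (((((c² / c⁵) · b⁻²)¹²) · ((c⁴)¹²)) · ((c³)¹²)) · b⁻¹    [power of a product]
= (((((c² / c⁵)¹²) · ((b⁻²)¹²)) · ((c⁴)¹²)) · ((c³)¹²)) · b⁻¹    [power of a product]
= ((((((c²)¹²) / ((c⁵)¹²)) · ((b⁻²)¹²)) · ((c⁴)¹²)) · ((c³)¹²)) · b⁻¹    [power of a quotient]
= ((((c²⁴ / ((c⁵)¹²)) · ((b⁻²)¹²)) · ((c⁴)¹²)) · ((c³)¹²)) · b⁻¹    [power of a power]
= ((((c²⁴ / c⁶⁰) · ((b⁻²)¹²)) · ((c⁴)¹²)) · ((c³)¹²)) · b⁻¹    [power of a power]
= (((c⁻³⁶ · ((b⁻²)¹²)) · ((c⁴)¹²)) · ((c³)¹²)) · b⁻¹    [quotient of powers]
= (((c⁻³⁶ · b⁻²⁴) · ((c⁴)¹²)) · ((c³)¹²)) · b⁻¹    [power of a power]
= (((c⁻³⁶ · b⁻²⁴) · c⁴⁸) · ((c³)¹²)) · b⁻¹    [power of a power]
= (((c⁻³⁶ · b⁻²⁴) · c⁴⁸) · c³⁶) · b⁻¹    [power of a power]
= b⁻²⁵c⁴⁸    [product of powers]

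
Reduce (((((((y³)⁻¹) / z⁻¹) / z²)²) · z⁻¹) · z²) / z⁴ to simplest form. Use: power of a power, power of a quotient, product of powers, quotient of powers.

(((((((y³)⁻¹) / z⁻¹) / z²)²) · z⁻¹) · z²) / z⁴
= (((((((y³)⁻¹) / z⁻¹)²) / ((z²)²)) · z⁻¹) · z²) / z⁴    [power of a quotient]
= (((((((y³)⁻¹)²) / ((z⁻¹)²)) / ((z²)²)) · z⁻¹) · z²) / z⁴    [power of a quotient]
= ((((((y³)⁻²) / ((z⁻¹)²)) / ((z²)²)) · z⁻¹) · z²) / z⁴    [power of a power]
= ((((y⁻⁶ / ((z⁻¹)²)) / ((z²)²)) · z⁻¹) · z²) / z⁴    [power of a power]
= ((((y⁻⁶ / z⁻²) / ((z²)²)) · z⁻¹) · z²) / z⁴    [power of a power]
= ((((y⁻⁶ / z⁻²) / z⁴) · z⁻¹) · z²) / z⁴    [power of a power]
= y⁻⁶z⁻⁵    [quotient of powers; product of powers]

y⁻⁶z⁻⁵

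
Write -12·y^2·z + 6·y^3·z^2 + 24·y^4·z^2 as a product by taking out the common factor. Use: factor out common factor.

-12·y^2·z + 6·y^3·z^2 + 24·y^4·z^2
= 6(-2·y^2·z + y^3·z^2 + 4·y^4·z^2)    [factor out 6]
= 6·y^2·z(-2 + y·z + 4·y^2·z)    [factor out y^2·z]

6·y^2·z(-2 + y·z + 4·y^2·z)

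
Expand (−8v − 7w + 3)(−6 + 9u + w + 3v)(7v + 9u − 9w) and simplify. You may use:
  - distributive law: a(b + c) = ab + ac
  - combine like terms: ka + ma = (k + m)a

(−8v − 7w + 3)(−6 + 9u + w + 3v)(7v + 9u − 9w)
= (48v − 72uv − 8vw − 24v^2 + 42w − 63uw − 7w^2 − 21vw − 18 + 27u + 3w + 9v)(7v + 9u − 9w)    [distributive law]
= (57v − 72uv − 29vw − 24v^2 + 45w − 63uw − 7w^2 − 18 + 27u)(7v + 9u − 9w)    [combine like terms]
= 399v^2 + 513uv − 513vw − 504uv^2 − 648u^2v + 648uvw − 203v^2w − 261uvw + 261vw^2 − 168v^3 − 216uv^2 + 216v^2w + 315vw + 405uw − 405w^2 − 441uvw − 567u^2w + 567uw^2 − 49vw^2 − 63uw^2 + 63w^3 − 126v − 162u + 162w + 189uv + 243u^2 − 243uw    [distributive law]
= 399v^2 + 702uv − 198vw − 720uv^2 − 648u^2v − 54uvw + 13v^2w + 212vw^2 − 168v^3 + 162uw − 405w^2 − 567u^2w + 504uw^2 + 63w^3 − 126v − 162u + 162w + 243u^2    [combine like terms]

399v^2 + 702uv − 198vw − 720uv^2 − 648u^2v − 54uvw + 13v^2w + 212vw^2 − 168v^3 + 162uw − 405w^2 − 567u^2w + 504uw^2 + 63w^3 − 126v − 162u + 162w + 243u^2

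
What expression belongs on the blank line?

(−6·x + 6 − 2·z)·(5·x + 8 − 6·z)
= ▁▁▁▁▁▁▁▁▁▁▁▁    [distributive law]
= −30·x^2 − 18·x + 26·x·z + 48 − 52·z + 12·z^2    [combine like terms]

After distributive law, the bracketed line is:

−30·x^2 − 48·x + 36·x·z + 30·x + 48 − 36·z − 10·x·z − 16·z + 12·z^2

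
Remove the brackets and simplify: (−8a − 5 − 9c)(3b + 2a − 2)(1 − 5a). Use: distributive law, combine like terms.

51ab + 120a^2b − 46a^2 + 80a^3 − 44a − 15b + 10 − 27bc + 135abc − 108ac + 90a^2c + 18c

(−8a − 5 − 9c)(3b + 2a − 2)(1 − 5a)
= (−24ab − 16a^2 + 16a − 15b − 10a + 10 − 27bc − 18ac + 18c)(1 − 5a)    [distributive law]
= (−24ab − 16a^2 + 6a − 15b + 10 − 27bc − 18ac + 18c)(1 − 5a)    [combine like terms]
= −24ab + 120a^2b − 16a^2 + 80a^3 + 6a − 30a^2 − 15b + 75ab + 10 − 50a − 27bc + 135abc − 18ac + 90a^2c + 18c − 90ac    [distributive law]
= 51ab + 120a^2b − 46a^2 + 80a^3 − 44a − 15b + 10 − 27bc + 135abc − 108ac + 90a^2c + 18c    [combine like terms]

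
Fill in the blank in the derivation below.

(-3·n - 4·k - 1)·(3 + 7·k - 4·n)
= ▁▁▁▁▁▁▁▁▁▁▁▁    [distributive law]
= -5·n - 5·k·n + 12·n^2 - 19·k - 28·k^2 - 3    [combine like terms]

Applying distributive law to the line above:

-9·n - 21·k·n + 12·n^2 - 12·k - 28·k^2 + 16·k·n - 3 - 7·k + 4·n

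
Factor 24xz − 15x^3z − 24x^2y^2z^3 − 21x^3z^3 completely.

24xz − 15x^3z − 24x^2y^2z^3 − 21x^3z^3
= 3(8xz − 5x^3z − 8x^2y^2z^3 − 7x^3z^3)    [factor out 3]
= 3xz(8 − 5x^2 − 8xy^2z^2 − 7x^2z^2)    [factor out xz]

3xz(8 − 5x^2 − 8xy^2z^2 − 7x^2z^2)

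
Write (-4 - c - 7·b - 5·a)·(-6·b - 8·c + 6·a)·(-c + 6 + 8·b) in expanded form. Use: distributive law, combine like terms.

(-4 - c - 7·b - 5·a)·(-6·b - 8·c + 6·a)·(-c + 6 + 8·b)
= (24·b + 32·c - 24·a + 6·b·c + 8·c² - 6·a·c + 42·b² + 56·b·c - 42·a·b + 30·a·b + 40·a·c - 30·a²)·(-c + 6 + 8·b)    [distributive law]
= (24·b + 32·c - 24·a + 62·b·c + 8·c² + 34·a·c + 42·b² - 12·a·b - 30·a²)·(-c + 6 + 8·b)    [combine like terms]
= -24·b·c + 144·b + 192·b² - 32·c² + 192·c + 256·b·c + 24·a·c - 144·a - 192·a·b - 62·b·c² + 372·b·c + 496·b²·c - 8·c³ + 48·c² + 64·b·c² - 34·a·c² + 204·a·c + 272·a·b·c - 42·b²·c + 252·b² + 336·b³ + 12·a·b·c - 72·a·b - 96·a·b² + 30·a²·c - 180·a² - 240·a²·b    [distributive law]
= 604·b·c + 144·b + 444·b² + 16·c² + 192·c + 228·a·c - 144·a - 264·a·b + 2·b·c² + 454·b²·c - 8·c³ - 34·a·c² + 284·a·b·c + 336·b³ - 96·a·b² + 30·a²·c - 180·a² - 240·a²·b    [combine like terms]

604·b·c + 144·b + 444·b² + 16·c² + 192·c + 228·a·c - 144·a - 264·a·b + 2·b·c² + 454·b²·c - 8·c³ - 34·a·c² + 284·a·b·c + 336·b³ - 96·a·b² + 30·a²·c - 180·a² - 240·a²·b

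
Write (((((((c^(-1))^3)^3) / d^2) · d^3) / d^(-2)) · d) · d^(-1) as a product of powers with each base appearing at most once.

c^(-9)·d^3

(((((((c^(-1))^3)^3) / d^2) · d^3) / d^(-2)) · d) · d^(-1)
= ((((((c^(-1))^9) / d^2) · d^3) / d^(-2)) · d) · d^(-1)    [power of a power]
= ((((c^(-9) / d^2) · d^3) / d^(-2)) · d) · d^(-1)    [power of a power]
= c^(-9)·d^3    [quotient of powers; product of powers]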